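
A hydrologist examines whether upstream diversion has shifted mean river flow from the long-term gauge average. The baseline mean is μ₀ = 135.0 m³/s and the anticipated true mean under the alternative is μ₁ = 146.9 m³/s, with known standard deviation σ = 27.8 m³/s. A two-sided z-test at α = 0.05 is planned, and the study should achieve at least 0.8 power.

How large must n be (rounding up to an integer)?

Standardized effect: d = |μ₁ − μ₀| / σ = |146.9 − 135.0| / 27.8 = 0.4281
For power 0.8 need Φ(δ − z_{0.025}) = 0.8, so δ = z_{0.025} + z_{0.20} = 1.960 + 0.842 = 2.802.
(The Φ(−δ − z_{α/2}) term is vanishingly small for δ > 0 and is dropped in the standard sample-size formula.)
δ = d·√n ⇒ n = (δ/d)² = (2.802 / 0.4281)² = 42.84.
Rounding up, n = 43.

n = 43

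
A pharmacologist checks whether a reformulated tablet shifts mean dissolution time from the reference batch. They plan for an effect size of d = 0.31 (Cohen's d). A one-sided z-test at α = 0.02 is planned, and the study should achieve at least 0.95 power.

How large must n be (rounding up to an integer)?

Set Φ(δ − 2.054) = 0.95; then δ − 2.054 = Φ⁻¹(0.95) = 1.645, giving δ = 3.699.
δ = d·√n ⇒ n = (δ/d)² = (3.699 / 0.31)² = 142.35.
Rounding up, n = 143.

n = 143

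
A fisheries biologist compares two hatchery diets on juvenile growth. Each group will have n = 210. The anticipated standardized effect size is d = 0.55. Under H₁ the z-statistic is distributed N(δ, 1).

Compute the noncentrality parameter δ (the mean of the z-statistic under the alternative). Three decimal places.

The noncentrality parameter scales effect size by the design's sample-size factor: δ = d·√(n/2) = 0.55 × √(210/2) = 5.6358

δ ≈ 5.636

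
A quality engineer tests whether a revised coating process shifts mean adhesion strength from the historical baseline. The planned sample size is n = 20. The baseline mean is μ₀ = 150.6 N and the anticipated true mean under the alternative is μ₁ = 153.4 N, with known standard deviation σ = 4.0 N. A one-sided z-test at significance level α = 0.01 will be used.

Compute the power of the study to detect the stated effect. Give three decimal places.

Power ≈ 0.789

Standardized effect: d = |μ₁ − μ₀| / σ = |153.4 − 150.6| / 4.0 = 0.7000
Noncentrality parameter: δ = d·√n = 0.7000 × √20 = 3.1305
One-sided α = 0.01 → critical value z_{0.01} = 2.326.
Power = Φ(δ − 2.326) = Φ(0.804) = 0.7893.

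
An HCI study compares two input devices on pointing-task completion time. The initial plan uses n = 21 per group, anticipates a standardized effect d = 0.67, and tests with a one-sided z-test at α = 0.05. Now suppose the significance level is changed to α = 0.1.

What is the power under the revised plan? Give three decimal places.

δ = d·√(n/2) = 0.67 × √(21/2) = 2.1710 (unchanged). New critical value: z_{0.1} = 1.282.
Revised power = Φ(δ − 1.282) = Φ(0.889) = 0.8131.

Power ≈ 0.813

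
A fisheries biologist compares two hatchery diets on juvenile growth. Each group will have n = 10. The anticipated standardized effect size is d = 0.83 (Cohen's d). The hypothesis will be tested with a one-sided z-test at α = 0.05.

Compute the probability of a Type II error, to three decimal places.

Noncentrality parameter: δ = d·√(n/2) = 0.83 × √(10/2) = 1.8559
Critical value for a one-sided test at α = 0.05: z_α = 1.645.
Power = Φ(δ − 1.645) = Φ(0.211) = 0.5836.
Type II error: β = 1 − power = 1 − 0.5836 = 0.4164.

β ≈ 0.416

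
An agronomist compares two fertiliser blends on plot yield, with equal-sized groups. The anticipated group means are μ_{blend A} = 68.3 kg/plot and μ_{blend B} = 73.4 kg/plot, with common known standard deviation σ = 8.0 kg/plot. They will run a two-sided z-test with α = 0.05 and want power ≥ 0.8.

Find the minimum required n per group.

n = 39 per group

Standardized effect: d = |μ_{blend A} − μ_{blend B}| / σ = |68.3 − 73.4| / 8.0 = 0.6375
For power 0.8 need Φ(δ − z_{0.025}) = 0.8, so δ = z_{0.025} + z_{0.20} = 1.960 + 0.842 = 2.802.
(The Φ(−δ − z_{α/2}) term is vanishingly small for δ > 0 and is dropped in the standard sample-size formula.)
δ = d·√(n/2) ⇒ n = 2(δ/d)² = 2 × (2.802 / 0.6375)² = 38.63.
Round up to the next whole unit.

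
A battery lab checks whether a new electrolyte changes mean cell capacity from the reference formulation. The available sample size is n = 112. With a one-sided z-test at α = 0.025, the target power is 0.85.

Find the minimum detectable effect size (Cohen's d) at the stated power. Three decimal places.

d ≈ 0.283

Need Φ(δ − 1.960) = 0.85, so δ = 1.960 + 1.036 = 2.996.
δ = d·√n ⇒ d = δ/√n = 2.996/√112 = 0.2831.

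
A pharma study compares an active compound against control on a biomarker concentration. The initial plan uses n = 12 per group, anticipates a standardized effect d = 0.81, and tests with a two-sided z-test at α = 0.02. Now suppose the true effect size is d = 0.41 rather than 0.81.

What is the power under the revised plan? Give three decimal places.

Power ≈ 0.094

With d = 0.41: δ = d·√(n/2) = 0.41 × √(12/2) = 1.0043. Critical value z_{0.01} = 2.326.
Revised power = Φ(δ − 2.326) + Φ(−δ − 2.326) = Φ(-1.322) + Φ(-3.331) = 0.0931 + 0.0004 = 0.0935.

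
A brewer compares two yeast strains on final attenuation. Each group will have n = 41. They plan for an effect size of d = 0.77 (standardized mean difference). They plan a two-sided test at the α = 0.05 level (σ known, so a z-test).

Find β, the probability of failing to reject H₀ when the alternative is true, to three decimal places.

Noncentrality parameter: δ = d·√(n/2) = 0.77 × √(41/2) = 3.4863
Critical value for a two-sided test at α = 0.05: z_{α/2} = 1.960.
Power = Φ(δ − 1.960) + Φ(−δ − 1.960) = Φ(1.526) + Φ(-5.446) = 0.9365 + 0.0000 = 0.9365.
Type II error: β = 1 − power = 1 − 0.9365 = 0.0635.

β ≈ 0.063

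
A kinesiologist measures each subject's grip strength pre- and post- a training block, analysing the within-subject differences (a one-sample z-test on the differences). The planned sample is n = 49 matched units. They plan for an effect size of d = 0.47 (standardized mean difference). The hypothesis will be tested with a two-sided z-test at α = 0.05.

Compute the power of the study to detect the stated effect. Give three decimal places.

Noncentrality parameter: δ = d·√n = 0.47 × √49 = 3.2900
Two-sided α = 0.05 → critical value z_{0.025} = 1.960.
Power = Φ(δ − 1.960) + Φ(−δ − 1.960) = Φ(1.330) + Φ(-5.250) = 0.9082 + 0.0000 = 0.9082.

Power ≈ 0.908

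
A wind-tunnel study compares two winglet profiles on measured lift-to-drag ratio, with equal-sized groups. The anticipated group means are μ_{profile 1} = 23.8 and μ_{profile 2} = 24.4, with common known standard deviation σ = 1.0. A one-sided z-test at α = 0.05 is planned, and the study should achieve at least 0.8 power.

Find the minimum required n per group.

Standardized effect: d = |μ_{profile 1} − μ_{profile 2}| / σ = |23.8 − 24.4| / 1.0 = 0.6000
For power 0.8 need Φ(δ − z_{0.05}) = 0.8, so δ = z_{0.05} + z_{0.20} = 1.645 + 0.842 = 2.486.
δ = d·√(n/2) ⇒ n = 2(δ/d)² = 2 × (2.486 / 0.6000)² = 34.35.
Round up to the next whole unit.

n = 35 per group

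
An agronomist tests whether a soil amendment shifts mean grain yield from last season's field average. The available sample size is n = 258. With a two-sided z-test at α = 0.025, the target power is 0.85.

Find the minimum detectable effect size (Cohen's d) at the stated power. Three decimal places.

Need Φ(δ − 2.241) = 0.85, so δ = 2.241 + 1.036 = 3.278.
(Lower-tail contribution to power is negligible for δ > 0.)
δ = d·√n ⇒ d = δ/√n = 3.278/√258 = 0.2041.

d ≈ 0.204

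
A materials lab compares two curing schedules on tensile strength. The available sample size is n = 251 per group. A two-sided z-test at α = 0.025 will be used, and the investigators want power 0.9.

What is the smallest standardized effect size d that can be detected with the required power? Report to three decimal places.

d ≈ 0.314

Required noncentrality: δ = z_{0.0125} + z_{0.10} = 2.241 + 1.282 = 3.523.
(The second rejection-region term Φ(−δ − z_{α/2}) is negligible and dropped.)
δ = d·√(n/2) ⇒ d = δ/√(n/2) = 3.523/√(251/2) = 0.3145.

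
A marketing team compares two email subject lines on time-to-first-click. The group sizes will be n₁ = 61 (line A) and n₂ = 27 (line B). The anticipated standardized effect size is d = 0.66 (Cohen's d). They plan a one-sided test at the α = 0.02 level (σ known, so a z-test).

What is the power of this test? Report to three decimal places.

Noncentrality parameter: δ = d / √(1/n₁ + 1/n₂) = 0.66 / √(1/61 + 1/27) = 2.8553
Critical value for a one-sided test at α = 0.02: z_α = 2.054.
Power = P(Z > 2.054 − δ) = Φ(0.802) = 0.7886.

Power ≈ 0.789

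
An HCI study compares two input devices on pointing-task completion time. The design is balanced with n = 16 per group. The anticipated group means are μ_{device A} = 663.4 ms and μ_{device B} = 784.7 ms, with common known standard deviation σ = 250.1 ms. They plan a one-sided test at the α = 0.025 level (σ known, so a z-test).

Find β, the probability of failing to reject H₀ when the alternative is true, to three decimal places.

Standardized effect: d = |μ_{device A} − μ_{device B}| / σ = |663.4 − 784.7| / 250.1 = 0.4850
Noncentrality parameter: δ = d·√(n/2) = 0.4850 × √(16/2) = 1.3718
Critical value for a one-sided test at α = 0.025: z_α = 1.960.
Power = P(Z > 1.960 − δ) = Φ(-0.588) = 0.2782.
Type II error: β = 1 − power = 1 − 0.2782 = 0.7218.

β ≈ 0.722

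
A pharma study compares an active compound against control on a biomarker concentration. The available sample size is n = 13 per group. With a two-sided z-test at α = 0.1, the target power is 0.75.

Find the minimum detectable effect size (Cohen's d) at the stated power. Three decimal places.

Need Φ(δ − 1.645) = 0.75, so δ = 1.645 + 0.674 = 2.319.
(The second rejection-region term Φ(−δ − z_{α/2}) is negligible and dropped.)
δ = d·√(n/2) ⇒ d = δ/√(n/2) = 2.319/√(13/2) = 0.9097.

d ≈ 0.910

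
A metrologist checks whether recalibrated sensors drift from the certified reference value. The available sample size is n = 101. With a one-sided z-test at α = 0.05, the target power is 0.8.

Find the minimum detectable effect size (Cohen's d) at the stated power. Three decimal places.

d ≈ 0.247

Required noncentrality: δ = z_{0.05} + z_{0.20} = 1.645 + 0.842 = 2.486.
δ = d·√n ⇒ d = δ/√n = 2.486/√101 = 0.2474.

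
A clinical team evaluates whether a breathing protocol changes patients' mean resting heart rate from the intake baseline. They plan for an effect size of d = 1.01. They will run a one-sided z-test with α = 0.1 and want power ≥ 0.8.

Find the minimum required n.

Set Φ(δ − 1.282) = 0.8; then δ − 1.282 = Φ⁻¹(0.8) = 0.842, giving δ = 2.123.
δ = d·√n ⇒ n = (δ/d)² = (2.123 / 1.01)² = 4.42.
Round up to the next whole unit.

n = 5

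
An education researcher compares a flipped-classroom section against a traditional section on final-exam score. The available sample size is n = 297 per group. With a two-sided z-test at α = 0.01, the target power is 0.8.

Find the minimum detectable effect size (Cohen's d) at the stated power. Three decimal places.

Required noncentrality: δ = z_{0.005} + z_{0.20} = 2.576 + 0.842 = 3.417.
(The second rejection-region term Φ(−δ − z_{α/2}) is negligible and dropped.)
δ = d·√(n/2) ⇒ d = δ/√(n/2) = 3.417/√(297/2) = 0.2804.

d ≈ 0.280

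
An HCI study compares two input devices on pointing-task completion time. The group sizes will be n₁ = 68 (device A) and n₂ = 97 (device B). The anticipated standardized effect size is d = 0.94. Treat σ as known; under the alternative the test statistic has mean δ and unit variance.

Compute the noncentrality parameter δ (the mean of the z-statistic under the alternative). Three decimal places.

δ = d / √(1/n₁ + 1/n₂) = 0.94 / √(1/68 + 1/97) = 5.9433

δ ≈ 5.943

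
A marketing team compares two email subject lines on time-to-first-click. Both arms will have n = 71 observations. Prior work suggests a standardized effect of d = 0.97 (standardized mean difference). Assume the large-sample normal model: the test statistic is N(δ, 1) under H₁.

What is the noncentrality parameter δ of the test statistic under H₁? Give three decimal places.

The noncentrality parameter scales effect size by the design's sample-size factor: δ = d·√(n/2) = 0.97 × √(71/2) = 5.7794

δ ≈ 5.779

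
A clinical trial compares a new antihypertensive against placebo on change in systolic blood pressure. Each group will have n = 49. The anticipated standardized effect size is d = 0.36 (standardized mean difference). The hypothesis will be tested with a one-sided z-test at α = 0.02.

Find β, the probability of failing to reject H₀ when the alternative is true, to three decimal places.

β ≈ 0.607

Noncentrality parameter: δ = d·√(n/2) = 0.36 × √(49/2) = 1.7819
Critical value for a one-sided test at α = 0.02: z_α = 2.054.
Power = P(Z > 2.054 − δ) = Φ(-0.272) = 0.3929.
Type II error: β = 1 − power = 1 − 0.3929 = 0.6071.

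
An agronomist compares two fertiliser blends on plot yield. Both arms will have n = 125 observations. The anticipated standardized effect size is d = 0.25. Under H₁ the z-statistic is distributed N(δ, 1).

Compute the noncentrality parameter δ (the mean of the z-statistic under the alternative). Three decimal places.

The noncentrality parameter scales effect size by the design's sample-size factor: δ = d·√(n/2) = 0.25 × √(125/2) = 1.9764

δ ≈ 1.976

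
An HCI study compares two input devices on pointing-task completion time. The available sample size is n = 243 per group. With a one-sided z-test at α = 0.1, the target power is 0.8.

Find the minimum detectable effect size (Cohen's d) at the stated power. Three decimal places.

Need Φ(δ − 1.282) = 0.8, so δ = 1.282 + 0.842 = 2.123.
δ = d·√(n/2) ⇒ d = δ/√(n/2) = 2.123/√(243/2) = 0.1926.

d ≈ 0.193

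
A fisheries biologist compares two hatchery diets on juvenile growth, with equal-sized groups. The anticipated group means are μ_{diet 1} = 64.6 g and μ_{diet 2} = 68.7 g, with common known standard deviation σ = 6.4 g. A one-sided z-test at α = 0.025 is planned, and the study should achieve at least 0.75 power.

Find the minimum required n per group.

n = 34 per group

Standardized effect: d = |μ_{diet 1} − μ_{diet 2}| / σ = |64.6 − 68.7| / 6.4 = 0.6406
Set Φ(δ − 1.960) = 0.75; then δ − 1.960 = Φ⁻¹(0.75) = 0.674, giving δ = 2.634.
δ = d·√(n/2) ⇒ n = 2(δ/d)² = 2 × (2.634 / 0.6406)² = 33.82.
Rounding up, n = 34 per group.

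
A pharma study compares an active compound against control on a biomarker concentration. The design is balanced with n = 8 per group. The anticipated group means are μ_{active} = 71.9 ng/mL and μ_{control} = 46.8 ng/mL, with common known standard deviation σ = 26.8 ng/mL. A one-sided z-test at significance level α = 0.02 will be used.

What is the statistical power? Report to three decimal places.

Standardized effect: d = |μ_{active} − μ_{control}| / σ = |71.9 − 46.8| / 26.8 = 0.9366
Noncentrality parameter: δ = d·√(n/2) = 0.9366 × √(8/2) = 1.8731
Critical value for a one-sided test at α = 0.02: z_α = 2.054.
Power = P(Z > 2.054 − δ) = Φ(-0.181) = 0.4283.

Power ≈ 0.428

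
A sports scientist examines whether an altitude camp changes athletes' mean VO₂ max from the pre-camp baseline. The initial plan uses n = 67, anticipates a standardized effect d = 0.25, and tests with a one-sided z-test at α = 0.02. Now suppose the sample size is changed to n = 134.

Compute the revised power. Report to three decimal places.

With n = 134: δ = d·√n = 0.25 × √134 = 2.8940. Critical value z_{0.02} = 2.054.
Revised power = Φ(δ − 2.054) = Φ(0.840) = 0.7996.

Power ≈ 0.800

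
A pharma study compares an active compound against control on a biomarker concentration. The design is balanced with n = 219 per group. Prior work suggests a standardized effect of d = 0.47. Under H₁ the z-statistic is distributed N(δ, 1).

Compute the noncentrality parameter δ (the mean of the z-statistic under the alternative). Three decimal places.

δ ≈ 4.918

The noncentrality parameter scales effect size by the design's sample-size factor: δ = d·√(n/2) = 0.47 × √(219/2) = 4.9182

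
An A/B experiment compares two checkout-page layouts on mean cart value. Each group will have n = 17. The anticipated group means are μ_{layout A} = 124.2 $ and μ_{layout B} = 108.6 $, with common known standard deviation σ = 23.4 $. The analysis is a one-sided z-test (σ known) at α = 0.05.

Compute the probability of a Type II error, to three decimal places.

β ≈ 0.383

Standardized effect: d = |μ_{layout A} − μ_{layout B}| / σ = |124.2 − 108.6| / 23.4 = 0.6667
Noncentrality parameter: δ = d·√(n/2) = 0.6667 × √(17/2) = 1.9437
Critical value for a one-sided test at α = 0.05: z_α = 1.645.
Power = P(Z > 1.645 − δ) = Φ(0.299) = 0.6175.
Type II error: β = 1 − power = 1 − 0.6175 = 0.3825.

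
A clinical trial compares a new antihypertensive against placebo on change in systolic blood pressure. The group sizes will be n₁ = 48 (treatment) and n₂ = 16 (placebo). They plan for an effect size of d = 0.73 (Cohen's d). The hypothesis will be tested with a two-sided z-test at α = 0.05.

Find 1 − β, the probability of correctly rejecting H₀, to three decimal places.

Power ≈ 0.715

Noncentrality parameter: δ = d / √(1/n₁ + 1/n₂) = 0.73 / √(1/48 + 1/16) = 2.5288
Critical value for a two-sided test at α = 0.05: z_{α/2} = 1.960.
Power = Φ(δ − 1.960) + Φ(−δ − 1.960) = Φ(0.569) + Φ(-4.489) = 0.7153 + 0.0000 = 0.7153.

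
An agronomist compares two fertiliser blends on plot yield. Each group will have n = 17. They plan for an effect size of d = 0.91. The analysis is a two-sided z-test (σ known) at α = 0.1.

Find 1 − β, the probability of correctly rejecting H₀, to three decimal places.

Noncentrality parameter: δ = d·√(n/2) = 0.91 × √(17/2) = 2.6531
Critical value for a two-sided test at α = 0.1: z_{α/2} = 1.645.
Power = Φ(δ − 1.645) + Φ(−δ − 1.645) = Φ(1.008) + Φ(-4.298) = 0.8433 + 0.0000 = 0.8433.

Power ≈ 0.843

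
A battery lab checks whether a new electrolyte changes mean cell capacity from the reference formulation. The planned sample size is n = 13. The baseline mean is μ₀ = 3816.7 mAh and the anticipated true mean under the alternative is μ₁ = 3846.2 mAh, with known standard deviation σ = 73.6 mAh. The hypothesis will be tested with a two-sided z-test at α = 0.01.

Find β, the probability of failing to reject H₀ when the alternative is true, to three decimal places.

β ≈ 0.871

Standardized effect: d = |μ₁ − μ₀| / σ = |3846.2 − 3816.7| / 73.6 = 0.4008
Noncentrality parameter: δ = d·√n = 0.4008 × √13 = 1.4452
Critical value for a two-sided test at α = 0.01: z_{α/2} = 2.576.
Power = Φ(δ − 2.576) + Φ(−δ − 2.576) = Φ(-1.131) + Φ(-4.021) = 0.1291 + 0.0000 = 0.1291.
Type II error: β = 1 − power = 1 − 0.1291 = 0.8709.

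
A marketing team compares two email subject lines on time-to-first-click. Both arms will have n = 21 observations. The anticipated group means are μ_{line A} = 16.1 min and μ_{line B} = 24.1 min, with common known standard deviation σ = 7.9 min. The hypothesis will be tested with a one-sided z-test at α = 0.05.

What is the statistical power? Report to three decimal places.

Standardized effect: d = |μ_{line A} − μ_{line B}| / σ = |16.1 − 24.1| / 7.9 = 1.0127
Noncentrality parameter: δ = d·√(n/2) = 1.0127 × √(21/2) = 3.2814
Critical value for a one-sided test at α = 0.05: z_α = 1.645.
Power = Φ(δ − 1.645) = Φ(1.637) = 0.9491.

Power ≈ 0.949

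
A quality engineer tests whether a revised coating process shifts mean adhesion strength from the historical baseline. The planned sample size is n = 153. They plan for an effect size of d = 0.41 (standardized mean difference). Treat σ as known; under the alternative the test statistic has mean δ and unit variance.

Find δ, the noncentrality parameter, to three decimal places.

δ ≈ 5.071

δ = d·√n = 0.41 × √153 = 5.0714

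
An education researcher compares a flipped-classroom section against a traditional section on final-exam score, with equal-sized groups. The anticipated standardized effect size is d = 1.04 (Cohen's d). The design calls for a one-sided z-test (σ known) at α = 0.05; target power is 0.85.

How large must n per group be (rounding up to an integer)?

n = 14 per group

For power 0.85 need Φ(δ − z_{0.05}) = 0.85, so δ = z_{0.05} + z_{0.15} = 1.645 + 1.036 = 2.681.
δ = d·√(n/2) ⇒ n = 2(δ/d)² = 2 × (2.681 / 1.04)² = 13.29.
Rounding up, n = 14 per group.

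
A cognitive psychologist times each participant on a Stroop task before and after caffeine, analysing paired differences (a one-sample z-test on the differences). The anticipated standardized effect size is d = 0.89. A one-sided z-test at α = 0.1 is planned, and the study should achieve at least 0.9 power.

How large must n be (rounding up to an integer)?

n = 9

Set Φ(δ − 1.282) = 0.9; then δ − 1.282 = Φ⁻¹(0.9) = 1.282, giving δ = 2.563.
δ = d·√n ⇒ n = (δ/d)² = (2.563 / 0.89)² = 8.29.
Round up to the next whole unit.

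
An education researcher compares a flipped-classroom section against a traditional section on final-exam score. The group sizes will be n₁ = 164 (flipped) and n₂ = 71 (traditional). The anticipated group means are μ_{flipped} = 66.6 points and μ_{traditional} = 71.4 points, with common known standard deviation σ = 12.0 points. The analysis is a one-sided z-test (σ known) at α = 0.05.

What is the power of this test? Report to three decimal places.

Standardized effect: d = |μ_{flipped} − μ_{traditional}| / σ = |66.6 − 71.4| / 12.0 = 0.4000
Noncentrality parameter: δ = d / √(1/n₁ + 1/n₂) = 0.4000 / √(1/164 + 1/71) = 2.8156
Critical value for a one-sided test at α = 0.05: z_α = 1.645.
Power = Φ(δ − 1.645) = Φ(1.171) = 0.8792.

Power ≈ 0.879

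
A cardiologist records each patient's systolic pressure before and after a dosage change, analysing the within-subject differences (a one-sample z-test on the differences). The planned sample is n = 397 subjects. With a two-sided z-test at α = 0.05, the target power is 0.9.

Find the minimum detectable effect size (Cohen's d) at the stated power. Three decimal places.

d ≈ 0.163

Need Φ(δ − 1.960) = 0.9, so δ = 1.960 + 1.282 = 3.242.
(The second rejection-region term Φ(−δ − z_{α/2}) is negligible and dropped.)
δ = d·√n ⇒ d = δ/√n = 3.242/√397 = 0.1627.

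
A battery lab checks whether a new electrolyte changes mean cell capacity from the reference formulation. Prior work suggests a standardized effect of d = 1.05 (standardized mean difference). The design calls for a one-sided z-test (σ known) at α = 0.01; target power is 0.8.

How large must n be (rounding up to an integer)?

For power 0.8 need Φ(δ − z_{0.01}) = 0.8, so δ = z_{0.01} + z_{0.20} = 2.326 + 0.842 = 3.168.
δ = d·√n ⇒ n = (δ/d)² = (3.168 / 1.05)² = 9.10.
Round up to the next whole unit.

n = 10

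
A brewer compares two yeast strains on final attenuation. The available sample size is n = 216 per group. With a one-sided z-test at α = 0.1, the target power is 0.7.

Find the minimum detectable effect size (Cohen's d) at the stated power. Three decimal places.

Required noncentrality: δ = z_{0.1} + z_{0.30} = 1.282 + 0.524 = 1.806.
δ = d·√(n/2) ⇒ d = δ/√(n/2) = 1.806/√(216/2) = 0.1738.

d ≈ 0.174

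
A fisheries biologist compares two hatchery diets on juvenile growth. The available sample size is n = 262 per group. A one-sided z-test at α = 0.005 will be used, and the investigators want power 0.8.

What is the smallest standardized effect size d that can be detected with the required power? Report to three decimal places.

Need Φ(δ − 2.576) = 0.8, so δ = 2.576 + 0.842 = 3.417.
δ = d·√(n/2) ⇒ d = δ/√(n/2) = 3.417/√(262/2) = 0.2986.

d ≈ 0.299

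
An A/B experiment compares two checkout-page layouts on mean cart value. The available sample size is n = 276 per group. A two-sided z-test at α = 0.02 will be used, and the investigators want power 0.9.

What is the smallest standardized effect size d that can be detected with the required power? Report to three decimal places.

d ≈ 0.307

Required noncentrality: δ = z_{0.01} + z_{0.10} = 2.326 + 1.282 = 3.608.
(Lower-tail contribution to power is negligible for δ > 0.)
δ = d·√(n/2) ⇒ d = δ/√(n/2) = 3.608/√(276/2) = 0.3071.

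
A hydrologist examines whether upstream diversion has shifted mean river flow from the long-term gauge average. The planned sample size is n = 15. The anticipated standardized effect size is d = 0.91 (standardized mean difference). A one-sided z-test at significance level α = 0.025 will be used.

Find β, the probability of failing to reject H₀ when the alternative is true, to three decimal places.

Noncentrality parameter: δ = d·√n = 0.91 × √15 = 3.5244
Critical value for a one-sided test at α = 0.025: z_α = 1.960.
Power = Φ(δ − 1.960) = Φ(1.564) = 0.9411.
Type II error: β = 1 − power = 1 − 0.9411 = 0.0589.

β ≈ 0.059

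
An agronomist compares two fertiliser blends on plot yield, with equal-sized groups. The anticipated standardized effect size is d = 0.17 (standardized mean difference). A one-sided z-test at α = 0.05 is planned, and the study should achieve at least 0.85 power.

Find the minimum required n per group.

n = 498 per group

For power 0.85 need Φ(δ − z_{0.05}) = 0.85, so δ = z_{0.05} + z_{0.15} = 1.645 + 1.036 = 2.681.
δ = d·√(n/2) ⇒ n = 2(δ/d)² = 2 × (2.681 / 0.17)² = 497.53.
Round up to the next whole unit.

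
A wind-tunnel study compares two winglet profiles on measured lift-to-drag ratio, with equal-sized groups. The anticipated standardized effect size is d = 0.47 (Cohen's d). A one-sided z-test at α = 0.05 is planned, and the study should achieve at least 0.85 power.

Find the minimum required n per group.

n = 66 per group

For power 0.85 need Φ(δ − z_{0.05}) = 0.85, so δ = z_{0.05} + z_{0.15} = 1.645 + 1.036 = 2.681.
δ = d·√(n/2) ⇒ n = 2(δ/d)² = 2 × (2.681 / 0.47)² = 65.09.
Round up to the next whole unit.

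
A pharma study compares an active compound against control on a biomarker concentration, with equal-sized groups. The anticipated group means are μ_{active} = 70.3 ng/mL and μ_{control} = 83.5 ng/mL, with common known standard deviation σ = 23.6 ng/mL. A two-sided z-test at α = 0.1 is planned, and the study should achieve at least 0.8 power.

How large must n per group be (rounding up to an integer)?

Standardized effect: d = |μ_{active} − μ_{control}| / σ = |70.3 − 83.5| / 23.6 = 0.5593
For power 0.8 need Φ(δ − z_{0.05}) = 0.8, so δ = z_{0.05} + z_{0.20} = 1.645 + 0.842 = 2.486.
(For δ > 0 the lower-tail rejection region contributes negligibly to power, so the one-term inversion is standard.)
δ = d·√(n/2) ⇒ n = 2(δ/d)² = 2 × (2.486 / 0.5593)² = 39.53.
Rounding up, n = 40 per group.

n = 40 per group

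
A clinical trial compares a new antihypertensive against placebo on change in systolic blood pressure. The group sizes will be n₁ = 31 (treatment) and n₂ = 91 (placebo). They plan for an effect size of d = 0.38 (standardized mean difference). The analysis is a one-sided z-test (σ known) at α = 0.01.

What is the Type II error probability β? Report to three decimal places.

Noncentrality parameter: δ = d / √(1/n₁ + 1/n₂) = 0.38 / √(1/31 + 1/91) = 1.8273
One-sided α = 0.01 → critical value z_{0.01} = 2.326.
Power = Φ(δ − 2.326) = Φ(-0.499) = 0.3089.
Type II error: β = 1 − power = 1 − 0.3089 = 0.6911.

β ≈ 0.691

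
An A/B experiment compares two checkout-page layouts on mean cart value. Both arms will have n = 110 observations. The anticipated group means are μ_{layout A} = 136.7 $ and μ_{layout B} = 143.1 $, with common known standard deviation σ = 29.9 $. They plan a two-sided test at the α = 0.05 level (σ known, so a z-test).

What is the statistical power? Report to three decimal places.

Power ≈ 0.355

Standardized effect: d = |μ_{layout A} − μ_{layout B}| / σ = |136.7 − 143.1| / 29.9 = 0.2140
Noncentrality parameter: δ = d·√(n/2) = 0.2140 × √(110/2) = 1.5874
Two-sided α = 0.05 → critical value z_{0.025} = 1.960.
Power = Φ(δ − 1.960) + Φ(−δ − 1.960) = Φ(-0.373) + Φ(-3.547) = 0.3547 + 0.0002 = 0.3549.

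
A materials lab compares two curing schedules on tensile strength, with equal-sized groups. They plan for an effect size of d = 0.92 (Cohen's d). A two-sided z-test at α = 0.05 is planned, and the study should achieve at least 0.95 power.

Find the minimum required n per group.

For power 0.95 need Φ(δ − z_{0.025}) = 0.95, so δ = z_{0.025} + z_{0.05} = 1.960 + 1.645 = 3.605.
(The Φ(−δ − z_{α/2}) term is vanishingly small for δ > 0 and is dropped in the standard sample-size formula.)
δ = d·√(n/2) ⇒ n = 2(δ/d)² = 2 × (3.605 / 0.92)² = 30.71.
Rounding up, n = 31 per group.

n = 31 per group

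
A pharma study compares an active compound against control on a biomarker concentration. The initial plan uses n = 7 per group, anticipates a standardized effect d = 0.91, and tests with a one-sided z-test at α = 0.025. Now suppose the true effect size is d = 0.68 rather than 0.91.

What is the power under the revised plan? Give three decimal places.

With d = 0.68: δ = d·√(n/2) = 0.68 × √(7/2) = 1.2722. Critical value z_{0.025} = 1.960.
Revised power = P(Z > 1.960 − δ) = Φ(-0.688) = 0.2458.

Power ≈ 0.246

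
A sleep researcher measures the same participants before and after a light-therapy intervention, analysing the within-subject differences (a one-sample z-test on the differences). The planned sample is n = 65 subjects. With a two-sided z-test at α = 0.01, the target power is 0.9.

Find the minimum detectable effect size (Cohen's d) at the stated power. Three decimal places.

Need Φ(δ − 2.576) = 0.9, so δ = 2.576 + 1.282 = 3.857.
(The second rejection-region term Φ(−δ − z_{α/2}) is negligible and dropped.)
δ = d·√n ⇒ d = δ/√n = 3.857/√65 = 0.4784.

d ≈ 0.478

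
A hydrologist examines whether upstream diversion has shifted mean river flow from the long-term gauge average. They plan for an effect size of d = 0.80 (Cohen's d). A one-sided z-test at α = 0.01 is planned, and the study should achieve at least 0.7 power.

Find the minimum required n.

n = 13

Set Φ(δ − 2.326) = 0.7; then δ − 2.326 = Φ⁻¹(0.7) = 0.524, giving δ = 2.851.
δ = d·√n ⇒ n = (δ/d)² = (2.851 / 0.80)² = 12.70.
Round up to the next whole unit.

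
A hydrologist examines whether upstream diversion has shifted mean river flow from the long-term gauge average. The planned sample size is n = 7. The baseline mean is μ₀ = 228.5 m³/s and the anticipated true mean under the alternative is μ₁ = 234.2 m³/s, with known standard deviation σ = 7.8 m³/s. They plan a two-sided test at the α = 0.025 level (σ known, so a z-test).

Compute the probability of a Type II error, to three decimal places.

Standardized effect: d = |μ₁ − μ₀| / σ = |234.2 − 228.5| / 7.8 = 0.7308
Noncentrality parameter: δ = d·√n = 0.7308 × √7 = 1.9334
Critical value for a two-sided test at α = 0.025: z_{α/2} = 2.241.
Power = Φ(δ − 2.241) + Φ(−δ − 2.241) = Φ(-0.308) + Φ(-4.175) = 0.3791 + 0.0000 = 0.3791.
Type II error: β = 1 − power = 1 − 0.3791 = 0.6209.

β ≈ 0.621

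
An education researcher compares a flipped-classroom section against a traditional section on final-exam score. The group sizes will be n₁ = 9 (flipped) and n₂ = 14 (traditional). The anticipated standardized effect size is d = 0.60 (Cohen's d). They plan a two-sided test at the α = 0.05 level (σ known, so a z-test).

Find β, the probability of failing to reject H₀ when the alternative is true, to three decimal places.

Noncentrality parameter: δ = d / √(1/n₁ + 1/n₂) = 0.60 / √(1/9 + 1/14) = 1.4043
Two-sided α = 0.05 → critical value z_{0.025} = 1.960.
Power = Φ(δ − 1.960) + Φ(−δ − 1.960) = Φ(-0.556) + Φ(-3.364) = 0.2892 + 0.0004 = 0.2896.
Type II error: β = 1 − power = 1 − 0.2896 = 0.7104.

β ≈ 0.710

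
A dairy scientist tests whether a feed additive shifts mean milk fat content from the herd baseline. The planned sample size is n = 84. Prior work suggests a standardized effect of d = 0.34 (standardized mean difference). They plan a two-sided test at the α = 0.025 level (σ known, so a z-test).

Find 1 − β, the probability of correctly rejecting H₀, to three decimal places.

Power ≈ 0.809

Noncentrality parameter: δ = d·√n = 0.34 × √84 = 3.1162
Two-sided α = 0.025 → critical value z_{0.0125} = 2.241.
Power = Φ(δ − 2.241) + Φ(−δ − 2.241) = Φ(0.875) + Φ(-5.358) = 0.8091 + 0.0000 = 0.8091.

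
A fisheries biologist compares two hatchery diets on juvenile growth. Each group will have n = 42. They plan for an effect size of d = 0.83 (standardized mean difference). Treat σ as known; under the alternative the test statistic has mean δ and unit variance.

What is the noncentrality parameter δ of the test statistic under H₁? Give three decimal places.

δ ≈ 3.804

δ = d·√(n/2) = 0.83 × √(42/2) = 3.8035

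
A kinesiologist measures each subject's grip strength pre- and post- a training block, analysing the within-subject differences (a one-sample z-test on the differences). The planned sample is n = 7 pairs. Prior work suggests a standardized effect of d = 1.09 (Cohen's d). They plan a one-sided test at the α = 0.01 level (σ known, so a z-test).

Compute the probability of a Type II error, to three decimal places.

β ≈ 0.289

Noncentrality parameter: δ = d·√n = 1.09 × √7 = 2.8839
One-sided α = 0.01 → critical value z_{0.01} = 2.326.
Power = P(Z > 2.326 − δ) = Φ(0.558) = 0.7114.
Type II error: β = 1 − power = 1 − 0.7114 = 0.2886.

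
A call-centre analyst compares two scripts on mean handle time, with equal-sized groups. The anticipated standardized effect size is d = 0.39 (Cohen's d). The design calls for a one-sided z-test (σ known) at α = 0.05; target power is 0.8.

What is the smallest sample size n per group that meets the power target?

For power 0.8 need Φ(δ − z_{0.05}) = 0.8, so δ = z_{0.05} + z_{0.20} = 1.645 + 0.842 = 2.486.
δ = d·√(n/2) ⇒ n = 2(δ/d)² = 2 × (2.486 / 0.39)² = 81.30.
Rounding up, n = 82 per group.

n = 82 per group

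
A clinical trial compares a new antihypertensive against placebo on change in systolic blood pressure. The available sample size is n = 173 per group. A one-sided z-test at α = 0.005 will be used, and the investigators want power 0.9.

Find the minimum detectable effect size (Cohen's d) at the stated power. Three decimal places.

d ≈ 0.415

Need Φ(δ − 2.576) = 0.9, so δ = 2.576 + 1.282 = 3.857.
δ = d·√(n/2) ⇒ d = δ/√(n/2) = 3.857/√(173/2) = 0.4147.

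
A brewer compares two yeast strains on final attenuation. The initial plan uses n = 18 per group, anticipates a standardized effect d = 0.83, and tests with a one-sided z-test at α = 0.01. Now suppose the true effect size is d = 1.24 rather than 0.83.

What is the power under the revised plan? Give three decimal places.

With d = 1.24: δ = d·√(n/2) = 1.24 × √(18/2) = 3.7200. Critical value z_{0.01} = 2.326.
Revised power = Φ(δ − 2.326) = Φ(1.394) = 0.9183.

Power ≈ 0.918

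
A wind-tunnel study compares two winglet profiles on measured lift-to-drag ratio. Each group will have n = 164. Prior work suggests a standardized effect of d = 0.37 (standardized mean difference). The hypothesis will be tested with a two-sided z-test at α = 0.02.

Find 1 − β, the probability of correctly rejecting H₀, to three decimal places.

Power ≈ 0.847

Noncentrality parameter: δ = d·√(n/2) = 0.37 × √(164/2) = 3.3505
Critical value for a two-sided test at α = 0.02: z_{α/2} = 2.326.
Power = Φ(δ − 2.326) + Φ(−δ − 2.326) = Φ(1.024) + Φ(-5.677) = 0.8471 + 0.0000 = 0.8471.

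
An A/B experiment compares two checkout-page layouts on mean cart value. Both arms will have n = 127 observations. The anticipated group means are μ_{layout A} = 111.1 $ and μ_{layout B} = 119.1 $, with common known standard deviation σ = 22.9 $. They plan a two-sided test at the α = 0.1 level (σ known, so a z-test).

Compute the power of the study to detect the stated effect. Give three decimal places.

Standardized effect: d = |μ_{layout A} − μ_{layout B}| / σ = |111.1 − 119.1| / 22.9 = 0.3493
Noncentrality parameter: δ = d·√(n/2) = 0.3493 × √(127/2) = 2.7838
Critical value for a two-sided test at α = 0.1: z_{α/2} = 1.645.
Power = Φ(δ − 1.645) + Φ(−δ − 1.645) = Φ(1.139) + Φ(-4.429) = 0.8726 + 0.0000 = 0.8726.

Power ≈ 0.873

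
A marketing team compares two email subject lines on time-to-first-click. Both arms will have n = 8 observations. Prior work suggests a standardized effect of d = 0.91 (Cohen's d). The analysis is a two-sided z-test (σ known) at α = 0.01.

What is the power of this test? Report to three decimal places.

Power ≈ 0.225

Noncentrality parameter: λ = d·√(n/2) = 0.91 × √(8/2) = 1.8200
Two-sided α = 0.01 → critical value z_{0.005} = 2.576.
Power = Φ(λ − 2.576) + Φ(−λ − 2.576) = Φ(-0.756) + Φ(-4.396) = 0.2249 + 0.0000 = 0.2249.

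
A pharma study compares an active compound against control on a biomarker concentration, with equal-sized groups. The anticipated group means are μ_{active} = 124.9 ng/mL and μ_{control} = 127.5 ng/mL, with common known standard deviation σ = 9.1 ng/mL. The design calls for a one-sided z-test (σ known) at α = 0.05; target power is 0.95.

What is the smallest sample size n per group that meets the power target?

Standardized effect: d = |μ_{active} − μ_{control}| / σ = |124.9 − 127.5| / 9.1 = 0.2857
For power 0.95 need Φ(δ − z_{0.05}) = 0.95, so δ = z_{0.05} + z_{0.05} = 1.645 + 1.645 = 3.290.
δ = d·√(n/2) ⇒ n = 2(δ/d)² = 2 × (3.290 / 0.2857)² = 265.14.
Rounding up, n = 266 per group.

n = 266 per group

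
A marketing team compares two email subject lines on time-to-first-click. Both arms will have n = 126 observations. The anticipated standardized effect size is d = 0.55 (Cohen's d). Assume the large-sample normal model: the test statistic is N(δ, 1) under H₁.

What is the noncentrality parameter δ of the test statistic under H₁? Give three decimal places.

δ ≈ 4.365

The noncentrality parameter scales effect size by the design's sample-size factor: δ = d·√(n/2) = 0.55 × √(126/2) = 4.3655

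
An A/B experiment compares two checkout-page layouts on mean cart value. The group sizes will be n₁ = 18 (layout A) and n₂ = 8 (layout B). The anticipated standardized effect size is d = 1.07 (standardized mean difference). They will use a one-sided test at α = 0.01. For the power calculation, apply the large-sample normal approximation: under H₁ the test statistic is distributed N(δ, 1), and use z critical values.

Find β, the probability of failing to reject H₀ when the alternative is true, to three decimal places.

β ≈ 0.424

Noncentrality parameter: δ = d / √(1/n₁ + 1/n₂) = 1.07 / √(1/18 + 1/8) = 2.5181
Critical value for a one-sided test at α = 0.01: z_α = 2.326.
Power = Φ(δ − 2.326) = Φ(0.192) = 0.5760.
Type II error: β = 1 − power = 1 − 0.5760 = 0.4240.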